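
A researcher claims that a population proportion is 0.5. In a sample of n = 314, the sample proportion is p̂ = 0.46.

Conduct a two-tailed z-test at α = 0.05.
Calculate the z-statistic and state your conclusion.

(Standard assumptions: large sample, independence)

H₀: p = 0.5, H₁: p ≠ 0.5
Standard error: SE = √(p₀(1-p₀)/n) = √(0.5×0.5/314) = 0.028217
z-statistic: z = (p̂ - p₀)/SE = (0.46 - 0.5)/0.028217 = -1.4176
Critical value: z_0.025 = ±1.960
p-value = 0.1563
Decision: fail to reject H₀ at α = 0.05

Answer: z = -1.4176, fail to reject H₀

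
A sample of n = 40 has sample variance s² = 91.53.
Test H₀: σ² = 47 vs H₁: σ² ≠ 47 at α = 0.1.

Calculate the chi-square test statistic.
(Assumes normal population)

Answer: χ² = 75.9504, reject H₀

Derivation:
df = n - 1 = 39
χ² = (n-1)s²/σ₀² = 39×91.53/47 = 75.9504
Critical values: χ²_{0.95,39} = 25.695, χ²_{0.05,39} = 54.572
Rejection region: χ² < 25.695 or χ² > 54.572
Decision: reject H₀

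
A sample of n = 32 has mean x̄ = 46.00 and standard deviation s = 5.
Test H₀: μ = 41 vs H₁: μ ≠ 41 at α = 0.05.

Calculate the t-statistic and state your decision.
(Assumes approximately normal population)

df = n - 1 = 31
SE = s/√n = 5/√32 = 0.8839
t = (x̄ - μ₀)/SE = (46.00 - 41)/0.8839 = 5.6567
Critical value: t_{0.025,31} = ±2.040
p-value < 0.0001
Decision: reject H₀

Answer: t = 5.6567, reject H₀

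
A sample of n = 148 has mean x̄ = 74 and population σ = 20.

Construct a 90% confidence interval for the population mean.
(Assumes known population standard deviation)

Answer: (71.2956, 76.7044)

Derivation:
Confidence level: 90%, α = 0.1
z_0.05 = 1.645
SE = σ/√n = 20/√148 = 1.6440
Margin of error = 1.645 × 1.6440 = 2.7044
CI: x̄ ± margin = 74 ± 2.7044
CI: (71.2956, 76.7044)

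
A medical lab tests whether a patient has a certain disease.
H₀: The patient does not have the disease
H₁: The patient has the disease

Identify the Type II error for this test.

Answer: Failing to diagnose a patient who actually has the disease (false negative)

Derivation:
Type I error: rejecting H₀ when it is actually true (false positive).
Type II error: failing to reject H₀ when H₁ is actually true (false negative).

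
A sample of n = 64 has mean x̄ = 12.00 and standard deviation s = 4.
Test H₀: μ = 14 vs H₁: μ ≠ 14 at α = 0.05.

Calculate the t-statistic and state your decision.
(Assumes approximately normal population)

Answer: t = -4.0000, reject H₀

Derivation:
df = n - 1 = 63
SE = s/√n = 4/√64 = 0.5000
t = (x̄ - μ₀)/SE = (12.00 - 14)/0.5000 = -4.0000
Critical value: t_{0.025,63} = ±1.998
p-value ≈ 0.0002
Decision: reject H₀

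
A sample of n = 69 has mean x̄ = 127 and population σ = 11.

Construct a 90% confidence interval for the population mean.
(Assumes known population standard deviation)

Confidence level: 90%, α = 0.1
z_0.05 = 1.645
SE = σ/√n = 11/√69 = 1.3242
Margin of error = 1.645 × 1.3242 = 2.1783
CI: x̄ ± margin = 127 ± 2.1783
CI: (124.8217, 129.1783)

Answer: (124.8217, 129.1783)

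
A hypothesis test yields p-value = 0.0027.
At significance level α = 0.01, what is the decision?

Compare p-value to α:
0.0027 < 0.01
Decision: reject H₀

Answer: reject H₀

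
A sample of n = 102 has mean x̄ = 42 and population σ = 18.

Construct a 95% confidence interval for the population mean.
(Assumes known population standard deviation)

Answer: (38.5067, 45.4933)

Derivation:
Confidence level: 95%, α = 0.05
z_0.025 = 1.960
SE = σ/√n = 18/√102 = 1.7823
Margin of error = 1.960 × 1.7823 = 3.4933
CI: x̄ ± margin = 42 ± 3.4933
CI: (38.5067, 45.4933)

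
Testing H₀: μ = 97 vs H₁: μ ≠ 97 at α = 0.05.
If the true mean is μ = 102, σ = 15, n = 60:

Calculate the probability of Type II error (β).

Answer: β ≈ 0.2670

Derivation:
SE = σ/√n = 15/√60 = 1.9365
Critical values: μ₀ ± z_0.025×SE = 97 ± 1.960×1.9365
Acceptance region: (93.2045, 100.7955)
Under H₁ (μ = 102): z_high = (100.7955 - 102)/1.9365 = -0.6220, z_low = (93.2045 - 102)/1.9365 = -4.5420
β = P(not reject | H₁) = Φ(-0.6220) - Φ(-4.5420) ≈ 0.2670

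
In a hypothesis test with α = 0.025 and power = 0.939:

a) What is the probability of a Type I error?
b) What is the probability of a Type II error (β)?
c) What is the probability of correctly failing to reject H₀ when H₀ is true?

a) Type I error probability = α = 0.025
b) Power = P(reject H₀ | H₁ true) = 1 - β = 0.939, so Type II error probability = β = 1 - Power = 0.061
c) P(fail to reject H₀ | H₀ true) = 1 - α = 0.975

Answer: a) 0.025, b) 0.061, c) 0.975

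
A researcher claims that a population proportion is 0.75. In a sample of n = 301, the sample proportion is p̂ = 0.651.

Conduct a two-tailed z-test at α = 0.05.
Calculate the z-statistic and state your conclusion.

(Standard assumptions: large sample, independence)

H₀: p = 0.75, H₁: p ≠ 0.75
Standard error: SE = √(p₀(1-p₀)/n) = √(0.75×0.25/301) = 0.024958
z-statistic: z = (p̂ - p₀)/SE = (0.651 - 0.75)/0.024958 = -3.9667
Critical value: z_0.025 = ±1.960
p-value = 0.0001
Decision: reject H₀ at α = 0.05

Answer: z = -3.9667, reject H₀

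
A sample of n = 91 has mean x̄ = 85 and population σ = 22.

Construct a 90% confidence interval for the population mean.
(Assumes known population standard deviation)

Answer: (81.2063, 88.7937)

Derivation:
Confidence level: 90%, α = 0.1
z_0.05 = 1.645
SE = σ/√n = 22/√91 = 2.3062
Margin of error = 1.645 × 2.3062 = 3.7937
CI: x̄ ± margin = 85 ± 3.7937
CI: (81.2063, 88.7937)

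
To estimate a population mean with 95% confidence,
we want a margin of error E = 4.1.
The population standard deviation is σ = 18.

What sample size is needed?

Answer: n = 75

Derivation:
z_0.025 = 1.960
n = (z×σ/E)² = (1.960×18/4.1)²
n = 74.0439
Round up: n = 75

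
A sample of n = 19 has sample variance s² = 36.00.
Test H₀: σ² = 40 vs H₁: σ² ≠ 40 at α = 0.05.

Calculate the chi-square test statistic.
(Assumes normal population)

Answer: χ² = 16.2000, fail to reject H₀

Derivation:
df = n - 1 = 18
χ² = (n-1)s²/σ₀² = 18×36.00/40 = 16.2000
Critical values: χ²_{0.975,18} = 8.231, χ²_{0.025,18} = 31.526
Rejection region: χ² < 8.231 or χ² > 31.526
Decision: fail to reject H₀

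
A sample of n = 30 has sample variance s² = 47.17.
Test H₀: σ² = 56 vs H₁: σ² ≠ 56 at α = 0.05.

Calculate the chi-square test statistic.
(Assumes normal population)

df = n - 1 = 29
χ² = (n-1)s²/σ₀² = 29×47.17/56 = 24.4273
Critical values: χ²_{0.975,29} = 16.047, χ²_{0.025,29} = 45.722
Rejection region: χ² < 16.047 or χ² > 45.722
Decision: fail to reject H₀

Answer: χ² = 24.4273, fail to reject H₀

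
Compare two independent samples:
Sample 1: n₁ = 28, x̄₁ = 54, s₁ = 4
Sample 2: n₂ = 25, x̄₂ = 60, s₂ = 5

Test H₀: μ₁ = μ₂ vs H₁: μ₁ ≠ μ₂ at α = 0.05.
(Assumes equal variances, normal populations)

Answer: t = -4.8473, reject H₀

Derivation:
Pooled variance: s²_p = [27×4² + 24×5²]/(51) = 20.2353
s_p = 4.4984
SE = s_p×√(1/n₁ + 1/n₂) = 4.4984×√(1/28 + 1/25) = 1.2378
t = (x̄₁ - x̄₂)/SE = (54 - 60)/1.2378 = -4.8473
df = 51, t-critical = ±2.008
Decision: reject H₀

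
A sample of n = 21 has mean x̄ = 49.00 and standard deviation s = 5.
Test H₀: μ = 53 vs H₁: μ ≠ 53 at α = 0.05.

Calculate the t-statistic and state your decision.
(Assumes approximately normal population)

df = n - 1 = 20
SE = s/√n = 5/√21 = 1.0911
t = (x̄ - μ₀)/SE = (49.00 - 53)/1.0911 = -3.6660
Critical value: t_{0.025,20} = ±2.086
p-value ≈ 0.0015
Decision: reject H₀

Answer: t = -3.6660, reject H₀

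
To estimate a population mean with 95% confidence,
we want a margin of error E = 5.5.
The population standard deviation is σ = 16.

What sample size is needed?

z_0.025 = 1.960
n = (z×σ/E)² = (1.960×16/5.5)²
n = 32.5107
Round up: n = 33

Answer: n = 33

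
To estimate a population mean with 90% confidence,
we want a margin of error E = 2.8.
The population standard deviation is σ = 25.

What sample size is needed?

z_0.05 = 1.645
n = (z×σ/E)² = (1.645×25/2.8)²
n = 215.7227
Round up: n = 216

Answer: n = 216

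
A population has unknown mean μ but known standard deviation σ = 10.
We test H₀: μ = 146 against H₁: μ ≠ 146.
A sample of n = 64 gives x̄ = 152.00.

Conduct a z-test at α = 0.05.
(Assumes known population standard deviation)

Standard error: SE = σ/√n = 10/√64 = 1.2500
z-statistic: z = (x̄ - μ₀)/SE = (152.00 - 146)/1.2500 = 4.8000
Critical value: ±1.960
p-value < 0.0001
Decision: reject H₀

Answer: z = 4.8000, reject H₀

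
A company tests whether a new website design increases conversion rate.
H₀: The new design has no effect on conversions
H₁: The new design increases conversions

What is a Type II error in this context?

A Type I error (probability α) occurs when we reject a true H₀.
A Type II error (probability β) occurs when we fail to reject a false H₀.

Answer: Keeping the old design when the new one would have increased conversions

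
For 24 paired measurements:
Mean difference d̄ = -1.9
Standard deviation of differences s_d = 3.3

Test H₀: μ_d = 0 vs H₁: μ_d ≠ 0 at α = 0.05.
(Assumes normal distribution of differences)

df = n - 1 = 23
SE = s_d/√n = 3.3/√24 = 0.6736
t = d̄/SE = -1.9/0.6736 = -2.8207
Critical value: t_{0.025,23} = ±2.069
p-value ≈ 0.0097
Decision: reject H₀

Answer: t = -2.8207, reject H₀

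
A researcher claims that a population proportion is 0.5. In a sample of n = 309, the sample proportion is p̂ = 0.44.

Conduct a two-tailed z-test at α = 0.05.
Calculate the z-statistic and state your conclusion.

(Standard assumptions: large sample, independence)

Answer: z = -2.1094, reject H₀

Derivation:
H₀: p = 0.5, H₁: p ≠ 0.5
Standard error: SE = √(p₀(1-p₀)/n) = √(0.5×0.5/309) = 0.028444
z-statistic: z = (p̂ - p₀)/SE = (0.44 - 0.5)/0.028444 = -2.1094
Critical value: z_0.025 = ±1.960
p-value = 0.0349
Decision: reject H₀ at α = 0.05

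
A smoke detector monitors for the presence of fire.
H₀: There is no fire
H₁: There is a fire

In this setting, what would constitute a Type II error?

Answer: The alarm fails to sound when there actually is a fire

Derivation:
Type I error (α): Rejecting H₀ when H₀ is true
Type II error (β): Failing to reject H₀ when H₁ is true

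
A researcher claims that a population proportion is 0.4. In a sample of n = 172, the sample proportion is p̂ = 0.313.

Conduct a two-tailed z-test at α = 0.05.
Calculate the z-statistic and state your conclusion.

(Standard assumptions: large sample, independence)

H₀: p = 0.4, H₁: p ≠ 0.4
Standard error: SE = √(p₀(1-p₀)/n) = √(0.4×0.6/172) = 0.037354
z-statistic: z = (p̂ - p₀)/SE = (0.313 - 0.4)/0.037354 = -2.3291
Critical value: z_0.025 = ±1.960
p-value = 0.0199
Decision: reject H₀ at α = 0.05

Answer: z = -2.3291, reject H₀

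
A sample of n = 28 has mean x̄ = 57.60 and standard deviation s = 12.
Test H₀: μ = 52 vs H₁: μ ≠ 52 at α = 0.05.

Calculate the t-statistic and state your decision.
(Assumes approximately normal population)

Answer: t = 2.4694, reject H₀

Derivation:
df = n - 1 = 27
SE = s/√n = 12/√28 = 2.2678
t = (x̄ - μ₀)/SE = (57.60 - 52)/2.2678 = 2.4694
Critical value: t_{0.025,27} = ±2.052
p-value ≈ 0.0201
Decision: reject H₀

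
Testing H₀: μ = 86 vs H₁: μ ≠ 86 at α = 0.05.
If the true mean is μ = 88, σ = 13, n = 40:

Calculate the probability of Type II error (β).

Answer: β ≈ 0.8365

Derivation:
SE = σ/√n = 13/√40 = 2.0555
Critical values: μ₀ ± z_0.025×SE = 86 ± 1.960×2.0555
Acceptance region: (81.9712, 90.0288)
Under H₁ (μ = 88): z_high = (90.0288 - 88)/2.0555 = 0.9870, z_low = (81.9712 - 88)/2.0555 = -2.9330
β = P(not reject | H₁) = Φ(0.9870) - Φ(-2.9330) ≈ 0.8365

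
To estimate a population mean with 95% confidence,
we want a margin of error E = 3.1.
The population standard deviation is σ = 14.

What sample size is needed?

Answer: n = 79

Derivation:
z_0.025 = 1.960
n = (z×σ/E)² = (1.960×14/3.1)²
n = 78.3511
Round up: n = 79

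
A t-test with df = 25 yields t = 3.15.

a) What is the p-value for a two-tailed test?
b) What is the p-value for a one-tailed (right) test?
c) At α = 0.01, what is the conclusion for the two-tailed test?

Answer: a) 0.0042, b) 0.0021, c) reject H₀

Derivation:
Using t-distribution with df = 25:
a) Two-tailed: p = 2×P(T > 3.15) = 0.0042
b) One-tailed: p = P(T > 3.15) = 0.0021
c) 0.0042 < 0.01, reject H₀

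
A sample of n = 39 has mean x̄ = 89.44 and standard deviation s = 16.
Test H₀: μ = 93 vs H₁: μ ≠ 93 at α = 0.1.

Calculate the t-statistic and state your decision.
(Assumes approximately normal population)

Answer: t = -1.3895, fail to reject H₀

Derivation:
df = n - 1 = 38
SE = s/√n = 16/√39 = 2.5621
t = (x̄ - μ₀)/SE = (89.44 - 93)/2.5621 = -1.3895
Critical value: t_{0.05,38} = ±1.686
p-value ≈ 0.1728
Decision: fail to reject H₀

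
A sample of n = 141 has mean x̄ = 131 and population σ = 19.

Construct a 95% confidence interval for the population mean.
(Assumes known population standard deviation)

Answer: (127.8638, 134.1362)

Derivation:
Confidence level: 95%, α = 0.05
z_0.025 = 1.960
SE = σ/√n = 19/√141 = 1.6001
Margin of error = 1.960 × 1.6001 = 3.1362
CI: x̄ ± margin = 131 ± 3.1362
CI: (127.8638, 134.1362)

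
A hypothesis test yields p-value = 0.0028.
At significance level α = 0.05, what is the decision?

Answer: reject H₀

Derivation:
Compare p-value to α:
0.0028 < 0.05
Decision: reject H₀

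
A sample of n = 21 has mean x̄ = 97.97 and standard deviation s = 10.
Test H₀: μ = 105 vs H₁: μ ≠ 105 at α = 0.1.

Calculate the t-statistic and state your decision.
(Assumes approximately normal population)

df = n - 1 = 20
SE = s/√n = 10/√21 = 2.1822
t = (x̄ - μ₀)/SE = (97.97 - 105)/2.1822 = -3.2215
Critical value: t_{0.05,20} = ±1.725
p-value ≈ 0.0043
Decision: reject H₀

Answer: t = -3.2215, reject H₀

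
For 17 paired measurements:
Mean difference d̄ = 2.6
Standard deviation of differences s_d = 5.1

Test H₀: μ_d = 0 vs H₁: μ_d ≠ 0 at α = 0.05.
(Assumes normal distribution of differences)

df = n - 1 = 16
SE = s_d/√n = 5.1/√17 = 1.2369
t = d̄/SE = 2.6/1.2369 = 2.1020
Critical value: t_{0.025,16} = ±2.120
p-value ≈ 0.0517
Decision: fail to reject H₀

Answer: t = 2.1020, fail to reject H₀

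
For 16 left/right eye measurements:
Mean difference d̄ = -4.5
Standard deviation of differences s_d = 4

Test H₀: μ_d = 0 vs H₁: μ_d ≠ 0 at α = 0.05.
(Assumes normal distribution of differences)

df = n - 1 = 15
SE = s_d/√n = 4/√16 = 1.0000
t = d̄/SE = -4.5/1.0000 = -4.5000
Critical value: t_{0.025,15} = ±2.131
p-value ≈ 0.0004
Decision: reject H₀

Answer: t = -4.5000, reject H₀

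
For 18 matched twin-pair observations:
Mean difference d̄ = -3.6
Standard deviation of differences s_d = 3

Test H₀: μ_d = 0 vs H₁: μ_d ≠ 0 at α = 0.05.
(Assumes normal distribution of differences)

df = n - 1 = 17
SE = s_d/√n = 3/√18 = 0.7071
t = d̄/SE = -3.6/0.7071 = -5.0912
Critical value: t_{0.025,17} = ±2.110
p-value ≈ 0.0001
Decision: reject H₀

Answer: t = -5.0912, reject H₀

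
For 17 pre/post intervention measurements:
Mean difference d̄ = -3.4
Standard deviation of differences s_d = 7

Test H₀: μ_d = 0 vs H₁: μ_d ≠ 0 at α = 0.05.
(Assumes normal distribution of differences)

Answer: t = -2.0027, fail to reject H₀

Derivation:
df = n - 1 = 16
SE = s_d/√n = 7/√17 = 1.6977
t = d̄/SE = -3.4/1.6977 = -2.0027
Critical value: t_{0.025,16} = ±2.120
p-value ≈ 0.0625
Decision: fail to reject H₀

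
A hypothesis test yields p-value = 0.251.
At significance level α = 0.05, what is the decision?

Compare p-value to α:
0.251 ≥ 0.05
Decision: fail to reject H₀

Answer: fail to reject H₀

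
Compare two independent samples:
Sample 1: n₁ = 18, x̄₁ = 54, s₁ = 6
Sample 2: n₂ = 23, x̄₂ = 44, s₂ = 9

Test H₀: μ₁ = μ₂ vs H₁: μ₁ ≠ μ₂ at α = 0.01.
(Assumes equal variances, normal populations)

Pooled variance: s²_p = [17×6² + 22×9²]/(39) = 61.3846
s_p = 7.8348
SE = s_p×√(1/n₁ + 1/n₂) = 7.8348×√(1/18 + 1/23) = 2.4656
t = (x̄₁ - x̄₂)/SE = (54 - 44)/2.4656 = 4.0558
df = 39, t-critical = ±2.708
Decision: reject H₀

Answer: t = 4.0558, reject H₀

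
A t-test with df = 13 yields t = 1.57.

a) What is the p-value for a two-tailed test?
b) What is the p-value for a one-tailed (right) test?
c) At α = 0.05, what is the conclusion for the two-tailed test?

Using t-distribution with df = 13:
a) Two-tailed: p = 2×P(T > 1.57) = 0.1404
b) One-tailed: p = P(T > 1.57) = 0.0702
c) 0.1404 ≥ 0.05, fail to reject H₀

Answer: a) 0.1404, b) 0.0702, c) fail to reject H₀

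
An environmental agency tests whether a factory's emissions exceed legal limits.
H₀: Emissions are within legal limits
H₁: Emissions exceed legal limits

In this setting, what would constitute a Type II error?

A Type I error (probability α) occurs when we reject a true H₀.
A Type II error (probability β) occurs when we fail to reject a false H₀.

Answer: Failing to cite a factory whose emissions actually exceed the limit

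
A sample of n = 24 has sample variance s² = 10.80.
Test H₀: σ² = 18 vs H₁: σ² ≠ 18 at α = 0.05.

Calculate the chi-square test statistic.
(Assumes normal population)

df = n - 1 = 23
χ² = (n-1)s²/σ₀² = 23×10.80/18 = 13.8000
Critical values: χ²_{0.975,23} = 11.689, χ²_{0.025,23} = 38.076
Rejection region: χ² < 11.689 or χ² > 38.076
Decision: fail to reject H₀

Answer: χ² = 13.8000, fail to reject H₀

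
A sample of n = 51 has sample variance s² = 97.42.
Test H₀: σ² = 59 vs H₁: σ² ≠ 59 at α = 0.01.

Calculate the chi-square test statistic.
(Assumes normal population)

df = n - 1 = 50
χ² = (n-1)s²/σ₀² = 50×97.42/59 = 82.5593
Critical values: χ²_{0.995,50} = 27.991, χ²_{0.005,50} = 79.490
Rejection region: χ² < 27.991 or χ² > 79.490
Decision: reject H₀

Answer: χ² = 82.5593, reject H₀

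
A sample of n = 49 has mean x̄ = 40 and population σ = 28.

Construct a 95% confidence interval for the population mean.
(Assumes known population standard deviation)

Confidence level: 95%, α = 0.05
z_0.025 = 1.960
SE = σ/√n = 28/√49 = 4.0000
Margin of error = 1.960 × 4.0000 = 7.8400
CI: x̄ ± margin = 40 ± 7.8400
CI: (32.1600, 47.8400)

Answer: (32.1600, 47.8400)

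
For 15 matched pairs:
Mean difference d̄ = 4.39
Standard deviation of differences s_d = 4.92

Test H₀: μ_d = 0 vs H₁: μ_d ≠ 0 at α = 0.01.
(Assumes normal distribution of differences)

Answer: t = 3.4559, reject H₀

Derivation:
df = n - 1 = 14
SE = s_d/√n = 4.92/√15 = 1.2703
t = d̄/SE = 4.39/1.2703 = 3.4559
Critical value: t_{0.005,14} = ±2.977
p-value ≈ 0.0039
Decision: reject H₀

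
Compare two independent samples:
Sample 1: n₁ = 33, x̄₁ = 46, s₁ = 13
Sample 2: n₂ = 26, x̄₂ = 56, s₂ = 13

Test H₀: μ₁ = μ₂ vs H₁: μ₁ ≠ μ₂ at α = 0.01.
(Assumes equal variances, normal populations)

Answer: t = -2.9334, reject H₀

Derivation:
Pooled variance: s²_p = [32×13² + 25×13²]/(57) = 169.0000
s_p = 13.0000
SE = s_p×√(1/n₁ + 1/n₂) = 13.0000×√(1/33 + 1/26) = 3.4090
t = (x̄₁ - x̄₂)/SE = (46 - 56)/3.4090 = -2.9334
df = 57, t-critical = ±2.665
Decision: reject H₀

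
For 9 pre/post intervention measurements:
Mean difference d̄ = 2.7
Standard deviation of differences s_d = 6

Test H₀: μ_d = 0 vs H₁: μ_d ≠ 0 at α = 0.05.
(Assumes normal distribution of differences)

df = n - 1 = 8
SE = s_d/√n = 6/√9 = 2.0000
t = d̄/SE = 2.7/2.0000 = 1.3500
Critical value: t_{0.025,8} = ±2.306
p-value ≈ 0.2140
Decision: fail to reject H₀

Answer: t = 1.3500, fail to reject H₀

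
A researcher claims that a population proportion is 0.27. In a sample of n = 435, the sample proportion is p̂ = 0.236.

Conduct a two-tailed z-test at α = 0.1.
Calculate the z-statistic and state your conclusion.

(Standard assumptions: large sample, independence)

H₀: p = 0.27, H₁: p ≠ 0.27
Standard error: SE = √(p₀(1-p₀)/n) = √(0.27×0.73/435) = 0.021286
z-statistic: z = (p̂ - p₀)/SE = (0.236 - 0.27)/0.021286 = -1.5973
Critical value: z_0.05 = ±1.645
p-value = 0.1102
Decision: fail to reject H₀ at α = 0.1

Answer: z = -1.5973, fail to reject H₀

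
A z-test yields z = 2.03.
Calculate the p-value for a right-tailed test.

For z = 2.03:
p = P(Z > 2.03) = 1 - Φ(2.03) = 0.0212

Answer: p-value ≈ 0.0212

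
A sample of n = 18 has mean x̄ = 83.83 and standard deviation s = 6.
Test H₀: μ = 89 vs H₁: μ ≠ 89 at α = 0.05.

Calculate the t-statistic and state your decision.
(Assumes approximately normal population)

df = n - 1 = 17
SE = s/√n = 6/√18 = 1.4142
t = (x̄ - μ₀)/SE = (83.83 - 89)/1.4142 = -3.6558
Critical value: t_{0.025,17} = ±2.110
p-value ≈ 0.0020
Decision: reject H₀

Answer: t = -3.6558, reject H₀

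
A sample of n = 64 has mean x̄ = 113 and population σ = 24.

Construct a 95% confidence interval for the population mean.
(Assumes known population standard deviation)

Answer: (107.1200, 118.8800)

Derivation:
Confidence level: 95%, α = 0.05
z_0.025 = 1.960
SE = σ/√n = 24/√64 = 3.0000
Margin of error = 1.960 × 3.0000 = 5.8800
CI: x̄ ± margin = 113 ± 5.8800
CI: (107.1200, 118.8800)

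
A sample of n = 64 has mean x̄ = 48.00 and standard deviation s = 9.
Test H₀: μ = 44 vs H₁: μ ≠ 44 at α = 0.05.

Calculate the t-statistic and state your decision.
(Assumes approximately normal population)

df = n - 1 = 63
SE = s/√n = 9/√64 = 1.1250
t = (x̄ - μ₀)/SE = (48.00 - 44)/1.1250 = 3.5556
Critical value: t_{0.025,63} = ±1.998
p-value ≈ 0.0007
Decision: reject H₀

Answer: t = 3.5556, reject H₀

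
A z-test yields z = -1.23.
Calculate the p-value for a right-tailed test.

For z = -1.23:
p = P(Z > -1.23) = 1 - Φ(-1.23) = 0.8907

Answer: p-value ≈ 0.8907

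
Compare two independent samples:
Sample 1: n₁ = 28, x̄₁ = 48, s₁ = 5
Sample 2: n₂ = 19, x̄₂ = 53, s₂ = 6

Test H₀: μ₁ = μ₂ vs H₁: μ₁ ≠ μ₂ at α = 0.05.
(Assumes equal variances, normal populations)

Pooled variance: s²_p = [27×5² + 18×6²]/(45) = 29.4000
s_p = 5.4222
SE = s_p×√(1/n₁ + 1/n₂) = 5.4222×√(1/28 + 1/19) = 1.6116
t = (x̄₁ - x̄₂)/SE = (48 - 53)/1.6116 = -3.1025
df = 45, t-critical = ±2.014
Decision: reject H₀

Answer: t = -3.1025, reject H₀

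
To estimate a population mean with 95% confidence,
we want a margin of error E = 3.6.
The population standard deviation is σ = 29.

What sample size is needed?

Answer: n = 250

Derivation:
z_0.025 = 1.960
n = (z×σ/E)² = (1.960×29/3.6)²
n = 249.2890
Round up: n = 250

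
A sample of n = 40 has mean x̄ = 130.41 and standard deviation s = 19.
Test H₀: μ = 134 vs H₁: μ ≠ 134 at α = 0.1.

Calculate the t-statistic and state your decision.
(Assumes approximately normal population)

Answer: t = -1.1950, fail to reject H₀

Derivation:
df = n - 1 = 39
SE = s/√n = 19/√40 = 3.0042
t = (x̄ - μ₀)/SE = (130.41 - 134)/3.0042 = -1.1950
Critical value: t_{0.05,39} = ±1.685
p-value ≈ 0.2393
Decision: fail to reject H₀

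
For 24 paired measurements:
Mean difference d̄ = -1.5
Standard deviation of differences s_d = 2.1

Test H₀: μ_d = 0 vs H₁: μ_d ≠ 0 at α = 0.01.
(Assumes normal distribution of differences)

df = n - 1 = 23
SE = s_d/√n = 2.1/√24 = 0.4287
t = d̄/SE = -1.5/0.4287 = -3.4990
Critical value: t_{0.005,23} = ±2.807
p-value ≈ 0.0019
Decision: reject H₀

Answer: t = -3.4990, reject H₀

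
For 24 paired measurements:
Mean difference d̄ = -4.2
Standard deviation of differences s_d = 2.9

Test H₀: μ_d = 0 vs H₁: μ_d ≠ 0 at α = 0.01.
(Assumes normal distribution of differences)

df = n - 1 = 23
SE = s_d/√n = 2.9/√24 = 0.5920
t = d̄/SE = -4.2/0.5920 = -7.0946
Critical value: t_{0.005,23} = ±2.807
p-value < 0.0001
Decision: reject H₀

Answer: t = -7.0946, reject H₀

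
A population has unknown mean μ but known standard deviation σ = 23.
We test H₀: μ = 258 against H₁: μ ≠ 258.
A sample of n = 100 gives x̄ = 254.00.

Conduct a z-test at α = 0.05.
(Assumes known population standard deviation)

Answer: z = -1.7391, fail to reject H₀

Derivation:
Standard error: SE = σ/√n = 23/√100 = 2.3000
z-statistic: z = (x̄ - μ₀)/SE = (254.00 - 258)/2.3000 = -1.7391
Critical value: ±1.960
p-value = 0.0820
Decision: fail to reject H₀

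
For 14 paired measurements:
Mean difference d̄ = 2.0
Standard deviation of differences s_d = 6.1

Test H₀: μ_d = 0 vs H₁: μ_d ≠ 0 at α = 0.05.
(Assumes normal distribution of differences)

df = n - 1 = 13
SE = s_d/√n = 6.1/√14 = 1.6303
t = d̄/SE = 2.0/1.6303 = 1.2268
Critical value: t_{0.025,13} = ±2.160
p-value ≈ 0.2417
Decision: fail to reject H₀

Answer: t = 1.2268, fail to reject H₀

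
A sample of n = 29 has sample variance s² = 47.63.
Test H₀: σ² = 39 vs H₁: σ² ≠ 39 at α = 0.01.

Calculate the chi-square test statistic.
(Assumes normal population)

df = n - 1 = 28
χ² = (n-1)s²/σ₀² = 28×47.63/39 = 34.1959
Critical values: χ²_{0.995,28} = 12.461, χ²_{0.005,28} = 50.993
Rejection region: χ² < 12.461 or χ² > 50.993
Decision: fail to reject H₀

Answer: χ² = 34.1959, fail to reject H₀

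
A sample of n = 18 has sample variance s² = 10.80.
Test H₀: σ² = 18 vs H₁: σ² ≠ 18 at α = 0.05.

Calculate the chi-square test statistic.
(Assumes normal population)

df = n - 1 = 17
χ² = (n-1)s²/σ₀² = 17×10.80/18 = 10.2000
Critical values: χ²_{0.975,17} = 7.564, χ²_{0.025,17} = 30.191
Rejection region: χ² < 7.564 or χ² > 30.191
Decision: fail to reject H₀

Answer: χ² = 10.2000, fail to reject H₀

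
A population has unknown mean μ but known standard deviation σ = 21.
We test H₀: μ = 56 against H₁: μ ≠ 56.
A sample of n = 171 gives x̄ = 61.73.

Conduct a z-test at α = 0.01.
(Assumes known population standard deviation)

Answer: z = 3.5681, reject H₀

Derivation:
Standard error: SE = σ/√n = 21/√171 = 1.6059
z-statistic: z = (x̄ - μ₀)/SE = (61.73 - 56)/1.6059 = 3.5681
Critical value: ±2.576
p-value = 0.0004
Decision: reject H₀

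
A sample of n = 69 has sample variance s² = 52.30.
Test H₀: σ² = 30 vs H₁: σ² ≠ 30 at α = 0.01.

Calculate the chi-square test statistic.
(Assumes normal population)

df = n - 1 = 68
χ² = (n-1)s²/σ₀² = 68×52.30/30 = 118.5467
Critical values: χ²_{0.995,68} = 41.713, χ²_{0.005,68} = 101.776
Rejection region: χ² < 41.713 or χ² > 101.776
Decision: reject H₀

Answer: χ² = 118.5467, reject H₀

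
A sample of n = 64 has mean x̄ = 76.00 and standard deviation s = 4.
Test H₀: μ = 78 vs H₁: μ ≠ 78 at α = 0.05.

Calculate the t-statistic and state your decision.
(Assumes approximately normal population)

df = n - 1 = 63
SE = s/√n = 4/√64 = 0.5000
t = (x̄ - μ₀)/SE = (76.00 - 78)/0.5000 = -4.0000
Critical value: t_{0.025,63} = ±1.998
p-value ≈ 0.0002
Decision: reject H₀

Answer: t = -4.0000, reject H₀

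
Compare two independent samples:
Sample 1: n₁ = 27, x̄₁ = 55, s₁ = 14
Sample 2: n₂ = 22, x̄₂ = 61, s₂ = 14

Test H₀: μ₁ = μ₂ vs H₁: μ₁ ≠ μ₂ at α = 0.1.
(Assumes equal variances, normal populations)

Pooled variance: s²_p = [26×14² + 21×14²]/(47) = 196.0000
s_p = 14.0000
SE = s_p×√(1/n₁ + 1/n₂) = 14.0000×√(1/27 + 1/22) = 4.0210
t = (x̄₁ - x̄₂)/SE = (55 - 61)/4.0210 = -1.4922
df = 47, t-critical = ±1.678
Decision: fail to reject H₀

Answer: t = -1.4922, fail to reject H₀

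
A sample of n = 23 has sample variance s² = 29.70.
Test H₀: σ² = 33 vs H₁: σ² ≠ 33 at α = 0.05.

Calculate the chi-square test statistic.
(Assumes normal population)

df = n - 1 = 22
χ² = (n-1)s²/σ₀² = 22×29.70/33 = 19.8000
Critical values: χ²_{0.975,22} = 10.982, χ²_{0.025,22} = 36.781
Rejection region: χ² < 10.982 or χ² > 36.781
Decision: fail to reject H₀

Answer: χ² = 19.8000, fail to reject H₀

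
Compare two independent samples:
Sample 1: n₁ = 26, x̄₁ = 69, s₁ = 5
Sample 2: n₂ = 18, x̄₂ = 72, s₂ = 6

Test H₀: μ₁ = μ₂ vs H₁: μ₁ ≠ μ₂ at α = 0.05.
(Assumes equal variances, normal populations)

Answer: t = -1.8029, fail to reject H₀

Derivation:
Pooled variance: s²_p = [25×5² + 17×6²]/(42) = 29.4524
s_p = 5.4270
SE = s_p×√(1/n₁ + 1/n₂) = 5.4270×√(1/26 + 1/18) = 1.6640
t = (x̄₁ - x̄₂)/SE = (69 - 72)/1.6640 = -1.8029
df = 42, t-critical = ±2.018
Decision: fail to reject H₀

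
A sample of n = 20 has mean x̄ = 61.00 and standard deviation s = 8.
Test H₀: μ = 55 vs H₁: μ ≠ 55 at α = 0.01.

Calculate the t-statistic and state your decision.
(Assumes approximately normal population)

Answer: t = 3.3540, reject H₀

Derivation:
df = n - 1 = 19
SE = s/√n = 8/√20 = 1.7889
t = (x̄ - μ₀)/SE = (61.00 - 55)/1.7889 = 3.3540
Critical value: t_{0.005,19} = ±2.861
p-value ≈ 0.0033
Decision: reject H₀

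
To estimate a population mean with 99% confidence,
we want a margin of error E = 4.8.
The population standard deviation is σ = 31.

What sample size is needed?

Answer: n = 277

Derivation:
z_0.005 = 2.576
n = (z×σ/E)² = (2.576×31/4.8)²
n = 276.7787
Round up: n = 277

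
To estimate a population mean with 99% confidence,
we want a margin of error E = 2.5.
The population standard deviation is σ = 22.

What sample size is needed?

Answer: n = 514

Derivation:
z_0.005 = 2.576
n = (z×σ/E)² = (2.576×22/2.5)²
n = 513.8745
Round up: n = 514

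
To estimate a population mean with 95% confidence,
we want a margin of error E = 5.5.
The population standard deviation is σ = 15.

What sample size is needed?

z_0.025 = 1.960
n = (z×σ/E)² = (1.960×15/5.5)²
n = 28.5739
Round up: n = 29

Answer: n = 29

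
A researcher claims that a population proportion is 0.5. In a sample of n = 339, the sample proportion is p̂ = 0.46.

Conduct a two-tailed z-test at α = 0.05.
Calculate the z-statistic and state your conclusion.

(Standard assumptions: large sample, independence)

H₀: p = 0.5, H₁: p ≠ 0.5
Standard error: SE = √(p₀(1-p₀)/n) = √(0.5×0.5/339) = 0.027156
z-statistic: z = (p̂ - p₀)/SE = (0.46 - 0.5)/0.027156 = -1.4730
Critical value: z_0.025 = ±1.960
p-value = 0.1408
Decision: fail to reject H₀ at α = 0.05

Answer: z = -1.4730, fail to reject H₀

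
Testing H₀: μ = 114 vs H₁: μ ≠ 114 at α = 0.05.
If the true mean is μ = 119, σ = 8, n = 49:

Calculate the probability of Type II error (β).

Answer: β ≈ 0.0079

Derivation:
SE = σ/√n = 8/√49 = 1.1429
Critical values: μ₀ ± z_0.025×SE = 114 ± 1.960×1.1429
Acceptance region: (111.7599, 116.2401)
Under H₁ (μ = 119): z_high = (116.2401 - 119)/1.1429 = -2.4148, z_low = (111.7599 - 119)/1.1429 = -6.3348
β = P(not reject | H₁) = Φ(-2.4148) - Φ(-6.3348) ≈ 0.0079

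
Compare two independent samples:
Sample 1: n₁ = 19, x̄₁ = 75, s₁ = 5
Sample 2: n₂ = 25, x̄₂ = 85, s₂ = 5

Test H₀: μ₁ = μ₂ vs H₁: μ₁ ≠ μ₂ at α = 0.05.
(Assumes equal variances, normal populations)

Answer: t = -6.5712, reject H₀

Derivation:
Pooled variance: s²_p = [18×5² + 24×5²]/(42) = 25.0000
s_p = 5.0000
SE = s_p×√(1/n₁ + 1/n₂) = 5.0000×√(1/19 + 1/25) = 1.5218
t = (x̄₁ - x̄₂)/SE = (75 - 85)/1.5218 = -6.5712
df = 42, t-critical = ±2.018
Decision: reject H₀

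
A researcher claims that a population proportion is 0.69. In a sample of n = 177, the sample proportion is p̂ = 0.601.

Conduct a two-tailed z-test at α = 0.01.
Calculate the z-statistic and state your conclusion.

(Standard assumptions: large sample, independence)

Answer: z = -2.5602, fail to reject H₀

Derivation:
H₀: p = 0.69, H₁: p ≠ 0.69
Standard error: SE = √(p₀(1-p₀)/n) = √(0.69×0.31/177) = 0.034763
z-statistic: z = (p̂ - p₀)/SE = (0.601 - 0.69)/0.034763 = -2.5602
Critical value: z_0.005 = ±2.576
p-value = 0.0105
Decision: fail to reject H₀ at α = 0.01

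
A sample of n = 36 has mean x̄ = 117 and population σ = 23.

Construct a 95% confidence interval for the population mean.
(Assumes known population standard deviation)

Confidence level: 95%, α = 0.05
z_0.025 = 1.960
SE = σ/√n = 23/√36 = 3.8333
Margin of error = 1.960 × 3.8333 = 7.5133
CI: x̄ ± margin = 117 ± 7.5133
CI: (109.4867, 124.5133)

Answer: (109.4867, 124.5133)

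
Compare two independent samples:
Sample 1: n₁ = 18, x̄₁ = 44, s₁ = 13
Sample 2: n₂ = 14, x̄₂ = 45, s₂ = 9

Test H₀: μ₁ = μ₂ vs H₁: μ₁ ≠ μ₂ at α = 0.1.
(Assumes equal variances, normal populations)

Answer: t = -0.2453, fail to reject H₀

Derivation:
Pooled variance: s²_p = [17×13² + 13×9²]/(30) = 130.8667
s_p = 11.4397
SE = s_p×√(1/n₁ + 1/n₂) = 11.4397×√(1/18 + 1/14) = 4.0765
t = (x̄₁ - x̄₂)/SE = (44 - 45)/4.0765 = -0.2453
df = 30, t-critical = ±1.697
Decision: fail to reject H₀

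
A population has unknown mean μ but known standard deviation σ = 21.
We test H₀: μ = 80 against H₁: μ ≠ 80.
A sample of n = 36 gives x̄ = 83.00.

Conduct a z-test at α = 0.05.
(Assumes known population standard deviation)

Standard error: SE = σ/√n = 21/√36 = 3.5000
z-statistic: z = (x̄ - μ₀)/SE = (83.00 - 80)/3.5000 = 0.8571
Critical value: ±1.960
p-value = 0.3914
Decision: fail to reject H₀

Answer: z = 0.8571, fail to reject H₀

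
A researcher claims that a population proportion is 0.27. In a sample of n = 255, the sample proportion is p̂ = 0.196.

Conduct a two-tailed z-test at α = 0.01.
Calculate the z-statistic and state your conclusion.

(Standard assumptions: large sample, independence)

H₀: p = 0.27, H₁: p ≠ 0.27
Standard error: SE = √(p₀(1-p₀)/n) = √(0.27×0.73/255) = 0.027802
z-statistic: z = (p̂ - p₀)/SE = (0.196 - 0.27)/0.027802 = -2.6617
Critical value: z_0.005 = ±2.576
p-value = 0.0078
Decision: reject H₀ at α = 0.01

Answer: z = -2.6617, reject H₀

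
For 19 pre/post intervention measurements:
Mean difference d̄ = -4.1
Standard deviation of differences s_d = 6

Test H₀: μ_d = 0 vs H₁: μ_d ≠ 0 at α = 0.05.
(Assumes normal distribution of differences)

df = n - 1 = 18
SE = s_d/√n = 6/√19 = 1.3765
t = d̄/SE = -4.1/1.3765 = -2.9786
Critical value: t_{0.025,18} = ±2.101
p-value ≈ 0.0081
Decision: reject H₀

Answer: t = -2.9786, reject H₀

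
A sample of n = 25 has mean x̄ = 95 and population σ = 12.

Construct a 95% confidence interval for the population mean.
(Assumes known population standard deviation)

Answer: (90.2960, 99.7040)

Derivation:
Confidence level: 95%, α = 0.05
z_0.025 = 1.960
SE = σ/√n = 12/√25 = 2.4000
Margin of error = 1.960 × 2.4000 = 4.7040
CI: x̄ ± margin = 95 ± 4.7040
CI: (90.2960, 99.7040)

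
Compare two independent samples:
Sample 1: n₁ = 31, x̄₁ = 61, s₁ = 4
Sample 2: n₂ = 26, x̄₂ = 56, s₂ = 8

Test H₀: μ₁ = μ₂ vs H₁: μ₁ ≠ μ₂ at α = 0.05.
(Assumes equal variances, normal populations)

Pooled variance: s²_p = [30×4² + 25×8²]/(55) = 37.8182
s_p = 6.1497
SE = s_p×√(1/n₁ + 1/n₂) = 6.1497×√(1/31 + 1/26) = 1.6354
t = (x̄₁ - x̄₂)/SE = (61 - 56)/1.6354 = 3.0574
df = 55, t-critical = ±2.004
Decision: reject H₀

Answer: t = 3.0574, reject H₀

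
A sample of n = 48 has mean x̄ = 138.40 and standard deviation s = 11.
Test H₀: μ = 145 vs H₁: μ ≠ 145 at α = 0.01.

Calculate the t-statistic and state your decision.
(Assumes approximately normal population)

df = n - 1 = 47
SE = s/√n = 11/√48 = 1.5877
t = (x̄ - μ₀)/SE = (138.40 - 145)/1.5877 = -4.1570
Critical value: t_{0.005,47} = ±2.685
p-value ≈ 0.0001
Decision: reject H₀

Answer: t = -4.1570, reject H₀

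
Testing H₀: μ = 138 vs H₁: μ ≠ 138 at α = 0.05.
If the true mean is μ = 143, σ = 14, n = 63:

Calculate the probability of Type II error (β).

SE = σ/√n = 14/√63 = 1.7638
Critical values: μ₀ ± z_0.025×SE = 138 ± 1.960×1.7638
Acceptance region: (134.5430, 141.4570)
Under H₁ (μ = 143): z_high = (141.4570 - 143)/1.7638 = -0.8748, z_low = (134.5430 - 143)/1.7638 = -4.7948
β = P(not reject | H₁) = Φ(-0.8748) - Φ(-4.7948) ≈ 0.1908

Answer: β ≈ 0.1908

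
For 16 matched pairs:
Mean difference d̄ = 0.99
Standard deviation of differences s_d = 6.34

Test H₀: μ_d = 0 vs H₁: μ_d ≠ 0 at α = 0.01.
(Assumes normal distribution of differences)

df = n - 1 = 15
SE = s_d/√n = 6.34/√16 = 1.5850
t = d̄/SE = 0.99/1.5850 = 0.6246
Critical value: t_{0.005,15} = ±2.947
p-value ≈ 0.5416
Decision: fail to reject H₀

Answer: t = 0.6246, fail to reject H₀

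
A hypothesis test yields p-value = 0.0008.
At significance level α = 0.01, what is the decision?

Answer: reject H₀

Derivation:
Compare p-value to α:
0.0008 < 0.01
Decision: reject H₀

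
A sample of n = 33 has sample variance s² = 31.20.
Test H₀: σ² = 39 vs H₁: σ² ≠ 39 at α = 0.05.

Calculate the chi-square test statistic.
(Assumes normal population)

df = n - 1 = 32
χ² = (n-1)s²/σ₀² = 32×31.20/39 = 25.6000
Critical values: χ²_{0.975,32} = 18.291, χ²_{0.025,32} = 49.480
Rejection region: χ² < 18.291 or χ² > 49.480
Decision: fail to reject H₀

Answer: χ² = 25.6000, fail to reject H₀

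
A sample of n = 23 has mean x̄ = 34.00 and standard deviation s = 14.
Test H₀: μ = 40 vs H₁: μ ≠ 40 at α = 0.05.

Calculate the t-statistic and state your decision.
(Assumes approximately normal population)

Answer: t = -2.0554, fail to reject H₀

Derivation:
df = n - 1 = 22
SE = s/√n = 14/√23 = 2.9192
t = (x̄ - μ₀)/SE = (34.00 - 40)/2.9192 = -2.0554
Critical value: t_{0.025,22} = ±2.074
p-value ≈ 0.0519
Decision: fail to reject H₀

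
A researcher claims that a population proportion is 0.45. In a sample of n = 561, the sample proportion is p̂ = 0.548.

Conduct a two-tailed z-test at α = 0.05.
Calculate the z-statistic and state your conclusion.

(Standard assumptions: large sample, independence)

H₀: p = 0.45, H₁: p ≠ 0.45
Standard error: SE = √(p₀(1-p₀)/n) = √(0.45×0.55/561) = 0.021004
z-statistic: z = (p̂ - p₀)/SE = (0.548 - 0.45)/0.021004 = 4.6658
Critical value: z_0.025 = ±1.960
p-value < 0.0001
Decision: reject H₀ at α = 0.05

Answer: z = 4.6658, reject H₀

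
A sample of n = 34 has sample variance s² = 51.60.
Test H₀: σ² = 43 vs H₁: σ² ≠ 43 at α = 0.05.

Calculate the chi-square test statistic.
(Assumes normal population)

Answer: χ² = 39.6000, fail to reject H₀

Derivation:
df = n - 1 = 33
χ² = (n-1)s²/σ₀² = 33×51.60/43 = 39.6000
Critical values: χ²_{0.975,33} = 19.047, χ²_{0.025,33} = 50.725
Rejection region: χ² < 19.047 or χ² > 50.725
Decision: fail to reject H₀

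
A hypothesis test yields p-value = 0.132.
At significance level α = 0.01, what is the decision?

Compare p-value to α:
0.132 ≥ 0.01
Decision: fail to reject H₀

Answer: fail to reject H₀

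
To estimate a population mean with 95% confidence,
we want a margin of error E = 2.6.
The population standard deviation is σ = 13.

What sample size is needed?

Answer: n = 97

Derivation:
z_0.025 = 1.960
n = (z×σ/E)² = (1.960×13/2.6)²
n = 96.0400
Round up: n = 97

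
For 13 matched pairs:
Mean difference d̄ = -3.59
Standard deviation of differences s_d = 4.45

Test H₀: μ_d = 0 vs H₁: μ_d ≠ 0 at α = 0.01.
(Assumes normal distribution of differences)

df = n - 1 = 12
SE = s_d/√n = 4.45/√13 = 1.2342
t = d̄/SE = -3.59/1.2342 = -2.9088
Critical value: t_{0.005,12} = ±3.055
p-value ≈ 0.0131
Decision: fail to reject H₀

Answer: t = -2.9088, fail to reject H₀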